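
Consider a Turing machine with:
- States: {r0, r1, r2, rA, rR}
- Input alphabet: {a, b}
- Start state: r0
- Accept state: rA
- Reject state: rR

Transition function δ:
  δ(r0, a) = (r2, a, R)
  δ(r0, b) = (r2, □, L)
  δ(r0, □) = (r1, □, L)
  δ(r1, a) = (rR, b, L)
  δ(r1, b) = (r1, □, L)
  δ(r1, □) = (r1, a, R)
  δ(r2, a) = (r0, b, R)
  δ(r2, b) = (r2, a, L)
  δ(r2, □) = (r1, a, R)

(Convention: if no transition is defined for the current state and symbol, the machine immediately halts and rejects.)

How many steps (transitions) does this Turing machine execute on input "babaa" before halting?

Execution trace:
Initial: [r0]babaa
Step 1: δ(r0, b) = (r2, □, L) → [r2]□□abaa
Step 2: δ(r2, □) = (r1, a, R) → a[r1]□abaa
Step 3: δ(r1, □) = (r1, a, R) → aa[r1]abaa
Step 4: δ(r1, a) = (rR, b, L) → a[rR]abbaa

The machine reaches the reject state rR and halts.

The machine executed 4 steps before halting.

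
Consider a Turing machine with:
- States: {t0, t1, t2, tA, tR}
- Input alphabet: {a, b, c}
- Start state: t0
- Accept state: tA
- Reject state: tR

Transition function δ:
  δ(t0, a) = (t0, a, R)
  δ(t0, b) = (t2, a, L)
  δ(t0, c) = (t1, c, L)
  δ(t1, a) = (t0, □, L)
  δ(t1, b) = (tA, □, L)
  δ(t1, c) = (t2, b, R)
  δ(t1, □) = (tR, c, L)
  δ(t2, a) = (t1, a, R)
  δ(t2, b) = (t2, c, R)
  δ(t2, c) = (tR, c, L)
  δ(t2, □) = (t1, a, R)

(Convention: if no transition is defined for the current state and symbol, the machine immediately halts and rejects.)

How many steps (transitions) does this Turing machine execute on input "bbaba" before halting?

Execution trace:
Initial: [t0]bbaba
Step 1: δ(t0, b) = (t2, a, L) → [t2]□ababa
Step 2: δ(t2, □) = (t1, a, R) → a[t1]ababa
Step 3: δ(t1, a) = (t0, □, L) → [t0]a□baba
Step 4: δ(t0, a) = (t0, a, R) → a[t0]□baba

No transition is defined for δ(t0, □). By convention the machine halts and rejects.

The machine executed 4 steps before halting.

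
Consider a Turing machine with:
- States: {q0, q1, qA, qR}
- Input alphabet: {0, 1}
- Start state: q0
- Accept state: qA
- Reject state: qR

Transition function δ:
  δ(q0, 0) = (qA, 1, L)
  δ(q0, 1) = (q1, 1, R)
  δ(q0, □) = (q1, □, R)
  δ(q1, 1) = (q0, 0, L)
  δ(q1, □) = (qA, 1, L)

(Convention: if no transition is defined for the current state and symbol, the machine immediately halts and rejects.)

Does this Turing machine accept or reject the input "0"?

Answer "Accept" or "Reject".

Execution trace:
Initial: [q0]0
Step 1: δ(q0, 0) = (qA, 1, L) → [qA]□1

The machine reaches the accept state qA and halts.

Answer: Accept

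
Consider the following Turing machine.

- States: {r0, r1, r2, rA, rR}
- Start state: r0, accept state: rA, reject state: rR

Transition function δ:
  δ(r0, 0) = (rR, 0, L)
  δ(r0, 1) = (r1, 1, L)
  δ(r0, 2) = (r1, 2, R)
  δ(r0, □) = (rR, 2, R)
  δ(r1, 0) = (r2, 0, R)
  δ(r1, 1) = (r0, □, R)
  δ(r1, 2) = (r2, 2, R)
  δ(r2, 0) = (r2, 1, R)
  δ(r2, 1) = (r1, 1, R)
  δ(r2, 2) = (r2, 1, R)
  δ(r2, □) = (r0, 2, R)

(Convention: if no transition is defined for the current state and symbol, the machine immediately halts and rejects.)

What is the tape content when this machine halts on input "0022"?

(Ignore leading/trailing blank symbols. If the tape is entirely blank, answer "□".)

Execution trace:
Initial: [r0]0022
Step 1: δ(r0, 0) = (rR, 0, L) → [rR]□0022

The machine reaches the reject state rR and halts.

Final tape (ignoring leading/trailing blanks): 0022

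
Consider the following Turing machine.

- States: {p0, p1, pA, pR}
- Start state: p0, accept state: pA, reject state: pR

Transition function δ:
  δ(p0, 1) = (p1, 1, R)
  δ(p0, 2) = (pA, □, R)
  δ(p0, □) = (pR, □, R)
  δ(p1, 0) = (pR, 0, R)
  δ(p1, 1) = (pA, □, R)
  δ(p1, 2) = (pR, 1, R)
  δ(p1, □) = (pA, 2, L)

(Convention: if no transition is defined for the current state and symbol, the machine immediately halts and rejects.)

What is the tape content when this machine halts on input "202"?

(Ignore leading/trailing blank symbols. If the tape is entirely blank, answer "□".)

Execution trace:
Initial: [p0]202
Step 1: δ(p0, 2) = (pA, □, R) → □[pA]02

The machine reaches the accept state pA and halts.

Final tape (ignoring leading/trailing blanks): 02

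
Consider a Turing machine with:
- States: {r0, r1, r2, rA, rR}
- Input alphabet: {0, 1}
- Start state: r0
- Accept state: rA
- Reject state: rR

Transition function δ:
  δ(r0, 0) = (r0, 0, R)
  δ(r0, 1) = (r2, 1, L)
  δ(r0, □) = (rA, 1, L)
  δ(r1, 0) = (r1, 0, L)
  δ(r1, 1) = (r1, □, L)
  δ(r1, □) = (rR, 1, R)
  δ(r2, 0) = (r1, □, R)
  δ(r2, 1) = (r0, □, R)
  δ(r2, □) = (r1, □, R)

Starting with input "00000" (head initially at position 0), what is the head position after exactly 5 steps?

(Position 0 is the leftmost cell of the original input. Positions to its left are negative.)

Execution trace (head position shown):
Step 0: [r0]00000  (head at position 0)
Step 1: move right → 0[r0]0000  (head at position 1)
Step 2: move right → 00[r0]000  (head at position 2)
Step 3: move right → 000[r0]00  (head at position 3)
Step 4: move right → 0000[r0]0  (head at position 4)
Step 5: move right → 00000[r0]□  (head at position 5)

After 5 steps, the head is at position 5.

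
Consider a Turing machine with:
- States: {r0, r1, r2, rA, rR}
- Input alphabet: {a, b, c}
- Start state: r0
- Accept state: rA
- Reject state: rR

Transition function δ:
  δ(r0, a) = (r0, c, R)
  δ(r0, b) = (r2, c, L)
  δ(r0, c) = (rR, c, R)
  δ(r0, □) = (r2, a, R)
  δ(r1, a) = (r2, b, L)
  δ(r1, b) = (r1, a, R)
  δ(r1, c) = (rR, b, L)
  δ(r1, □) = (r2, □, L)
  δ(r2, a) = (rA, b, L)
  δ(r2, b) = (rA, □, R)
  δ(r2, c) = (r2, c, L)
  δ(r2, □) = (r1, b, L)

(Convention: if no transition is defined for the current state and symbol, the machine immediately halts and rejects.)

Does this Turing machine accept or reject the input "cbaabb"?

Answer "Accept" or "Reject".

Execution trace:
Initial: [r0]cbaabb
Step 1: δ(r0, c) = (rR, c, R) → c[rR]baabb

The machine reaches the reject state rR and halts.

Answer: Reject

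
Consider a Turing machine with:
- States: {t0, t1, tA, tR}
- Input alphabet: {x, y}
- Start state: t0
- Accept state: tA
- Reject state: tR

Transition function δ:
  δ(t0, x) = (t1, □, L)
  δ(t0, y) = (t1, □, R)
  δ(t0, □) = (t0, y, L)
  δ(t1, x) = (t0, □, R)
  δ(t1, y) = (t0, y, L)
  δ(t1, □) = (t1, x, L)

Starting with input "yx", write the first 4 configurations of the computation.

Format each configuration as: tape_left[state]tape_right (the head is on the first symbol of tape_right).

Transitions applied:
Step 1: δ(t0, y) = (t1, □, R)
Step 2: δ(t1, x) = (t0, □, R)
Step 3: δ(t0, □) = (t0, y, L)

The first 4 configurations are:
[t0]yx ⊢ □[t1]x ⊢ □□[t0]□ ⊢ □[t0]□y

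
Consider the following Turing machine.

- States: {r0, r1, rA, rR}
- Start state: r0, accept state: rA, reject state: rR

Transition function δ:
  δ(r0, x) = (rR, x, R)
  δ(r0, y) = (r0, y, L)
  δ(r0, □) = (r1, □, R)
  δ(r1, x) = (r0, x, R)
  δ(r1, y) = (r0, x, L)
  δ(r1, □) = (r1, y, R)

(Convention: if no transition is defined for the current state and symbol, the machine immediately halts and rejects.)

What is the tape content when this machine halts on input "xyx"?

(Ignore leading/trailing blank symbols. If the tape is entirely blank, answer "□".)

Execution trace:
Initial: [r0]xyx
Step 1: δ(r0, x) = (rR, x, R) → x[rR]yx

The machine reaches the reject state rR and halts.

Final tape (ignoring leading/trailing blanks): xyx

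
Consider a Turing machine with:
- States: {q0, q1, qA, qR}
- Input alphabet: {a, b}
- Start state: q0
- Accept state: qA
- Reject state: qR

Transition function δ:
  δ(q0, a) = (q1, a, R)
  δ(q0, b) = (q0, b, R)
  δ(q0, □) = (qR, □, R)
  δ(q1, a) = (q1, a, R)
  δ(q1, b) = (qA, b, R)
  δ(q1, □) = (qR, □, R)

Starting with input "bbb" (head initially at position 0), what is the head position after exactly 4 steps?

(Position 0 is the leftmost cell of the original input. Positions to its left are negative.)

Execution trace (head position shown):
Step 0: [q0]bbb  (head at position 0)
Step 1: move right → b[q0]bb  (head at position 1)
Step 2: move right → bb[q0]b  (head at position 2)
Step 3: move right → bbb[q0]□  (head at position 3)
Step 4: move right → bbb□[qR]□  (head at position 4)

After 4 steps, the head is at position 4.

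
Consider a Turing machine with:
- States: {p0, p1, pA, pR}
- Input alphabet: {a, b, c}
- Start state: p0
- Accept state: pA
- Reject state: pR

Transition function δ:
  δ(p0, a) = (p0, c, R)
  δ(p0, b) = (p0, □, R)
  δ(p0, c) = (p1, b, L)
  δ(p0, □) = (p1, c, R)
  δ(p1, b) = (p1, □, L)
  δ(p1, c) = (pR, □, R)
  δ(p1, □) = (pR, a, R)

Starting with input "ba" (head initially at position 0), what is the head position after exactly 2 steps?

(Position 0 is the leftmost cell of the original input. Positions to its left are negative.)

Execution trace (head position shown):
Step 0: [p0]ba  (head at position 0)
Step 1: move right → □[p0]a  (head at position 1)
Step 2: move right → □c[p0]□  (head at position 2)

After 2 steps, the head is at position 2.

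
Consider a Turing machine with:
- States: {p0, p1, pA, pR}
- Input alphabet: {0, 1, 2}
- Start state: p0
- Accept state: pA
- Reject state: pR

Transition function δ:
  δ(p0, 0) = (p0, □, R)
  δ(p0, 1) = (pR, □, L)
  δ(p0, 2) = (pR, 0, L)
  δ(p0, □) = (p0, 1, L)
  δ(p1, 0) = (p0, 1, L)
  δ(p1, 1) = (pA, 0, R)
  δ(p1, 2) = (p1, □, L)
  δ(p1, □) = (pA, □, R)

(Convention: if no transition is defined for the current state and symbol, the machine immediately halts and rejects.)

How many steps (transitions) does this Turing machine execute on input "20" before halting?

Execution trace:
Initial: [p0]20
Step 1: δ(p0, 2) = (pR, 0, L) → [pR]□00

The machine reaches the reject state pR and halts.

The machine executed 1 step before halting.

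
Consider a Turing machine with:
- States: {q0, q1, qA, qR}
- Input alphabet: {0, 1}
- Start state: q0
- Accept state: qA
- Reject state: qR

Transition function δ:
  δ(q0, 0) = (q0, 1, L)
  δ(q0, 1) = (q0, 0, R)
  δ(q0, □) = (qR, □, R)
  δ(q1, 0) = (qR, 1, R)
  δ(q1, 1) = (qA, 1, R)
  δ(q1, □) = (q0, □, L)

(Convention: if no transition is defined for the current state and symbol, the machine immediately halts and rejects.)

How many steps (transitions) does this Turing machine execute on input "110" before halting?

Execution trace:
Initial: [q0]110
Step 1: δ(q0, 1) = (q0, 0, R) → 0[q0]10
Step 2: δ(q0, 1) = (q0, 0, R) → 00[q0]0
Step 3: δ(q0, 0) = (q0, 1, L) → 0[q0]01
Step 4: δ(q0, 0) = (q0, 1, L) → [q0]011
Step 5: δ(q0, 0) = (q0, 1, L) → [q0]□111
Step 6: δ(q0, □) = (qR, □, R) → □[qR]111

The machine reaches the reject state qR and halts.

The machine executed 6 steps before halting.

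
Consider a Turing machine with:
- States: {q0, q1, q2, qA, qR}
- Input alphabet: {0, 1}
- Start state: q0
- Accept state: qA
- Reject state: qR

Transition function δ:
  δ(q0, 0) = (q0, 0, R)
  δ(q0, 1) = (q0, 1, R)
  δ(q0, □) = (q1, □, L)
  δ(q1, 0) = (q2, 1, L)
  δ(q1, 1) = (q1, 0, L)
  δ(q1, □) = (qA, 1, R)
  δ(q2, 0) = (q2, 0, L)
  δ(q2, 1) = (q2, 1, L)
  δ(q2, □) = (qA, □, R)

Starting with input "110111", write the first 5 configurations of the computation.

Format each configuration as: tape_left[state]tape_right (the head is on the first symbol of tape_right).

Transitions applied:
Step 1: δ(q0, 1) = (q0, 1, R)
Step 2: δ(q0, 1) = (q0, 1, R)
Step 3: δ(q0, 0) = (q0, 0, R)
Step 4: δ(q0, 1) = (q0, 1, R)

The first 5 configurations are:
[q0]110111 ⊢ 1[q0]10111 ⊢ 11[q0]0111 ⊢ 110[q0]111 ⊢ 1101[q0]11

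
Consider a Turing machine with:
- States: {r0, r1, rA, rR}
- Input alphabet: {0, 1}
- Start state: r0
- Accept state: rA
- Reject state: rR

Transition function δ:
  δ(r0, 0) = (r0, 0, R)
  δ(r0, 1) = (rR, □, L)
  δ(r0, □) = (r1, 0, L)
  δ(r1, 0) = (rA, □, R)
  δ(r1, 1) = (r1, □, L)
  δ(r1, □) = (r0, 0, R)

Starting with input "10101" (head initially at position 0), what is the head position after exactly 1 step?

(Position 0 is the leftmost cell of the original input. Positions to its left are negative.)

Execution trace (head position shown):
Step 0: [r0]10101  (head at position 0)
Step 1: move left → [rR]□□0101  (head at position -1)

After 1 step, the head is at position -1.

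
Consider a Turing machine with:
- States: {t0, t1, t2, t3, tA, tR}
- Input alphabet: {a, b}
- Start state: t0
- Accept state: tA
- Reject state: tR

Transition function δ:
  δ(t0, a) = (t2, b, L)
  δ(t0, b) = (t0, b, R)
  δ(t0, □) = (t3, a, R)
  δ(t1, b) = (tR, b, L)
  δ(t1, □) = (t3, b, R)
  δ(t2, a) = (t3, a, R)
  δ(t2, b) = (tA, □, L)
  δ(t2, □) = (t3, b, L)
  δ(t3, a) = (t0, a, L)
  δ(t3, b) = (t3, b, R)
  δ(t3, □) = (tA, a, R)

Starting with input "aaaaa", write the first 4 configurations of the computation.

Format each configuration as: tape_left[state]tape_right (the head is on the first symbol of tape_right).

Transitions applied:
Step 1: δ(t0, a) = (t2, b, L)
Step 2: δ(t2, □) = (t3, b, L)
Step 3: δ(t3, □) = (tA, a, R)

The first 4 configurations are:
[t0]aaaaa ⊢ [t2]□baaaa ⊢ [t3]□bbaaaa ⊢ a[tA]bbaaaa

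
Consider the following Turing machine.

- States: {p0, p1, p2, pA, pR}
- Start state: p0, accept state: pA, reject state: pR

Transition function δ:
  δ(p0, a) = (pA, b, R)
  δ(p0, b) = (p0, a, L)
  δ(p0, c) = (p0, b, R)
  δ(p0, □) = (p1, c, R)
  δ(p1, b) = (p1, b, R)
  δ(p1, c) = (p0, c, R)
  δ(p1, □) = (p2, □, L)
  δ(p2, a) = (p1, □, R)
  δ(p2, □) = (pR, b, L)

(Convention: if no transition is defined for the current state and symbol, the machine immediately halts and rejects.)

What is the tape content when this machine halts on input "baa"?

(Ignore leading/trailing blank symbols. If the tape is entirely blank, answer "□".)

Execution trace:
Initial: [p0]baa
Step 1: δ(p0, b) = (p0, a, L) → [p0]□aaa
Step 2: δ(p0, □) = (p1, c, R) → c[p1]aaa

No transition is defined for δ(p1, a). By convention the machine halts and rejects.

Final tape (ignoring leading/trailing blanks): caaa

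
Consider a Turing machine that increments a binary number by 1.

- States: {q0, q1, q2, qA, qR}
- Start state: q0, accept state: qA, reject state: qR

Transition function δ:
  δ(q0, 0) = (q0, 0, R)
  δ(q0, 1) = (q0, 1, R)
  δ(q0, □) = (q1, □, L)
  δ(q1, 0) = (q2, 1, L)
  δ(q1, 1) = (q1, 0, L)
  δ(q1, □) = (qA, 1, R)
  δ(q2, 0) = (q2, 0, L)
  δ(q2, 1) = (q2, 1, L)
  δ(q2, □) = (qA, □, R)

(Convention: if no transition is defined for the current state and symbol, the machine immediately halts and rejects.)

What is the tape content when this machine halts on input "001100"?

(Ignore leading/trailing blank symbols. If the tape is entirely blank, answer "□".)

Execution trace:
Initial: [q0]001100
Step 1: δ(q0, 0) = (q0, 0, R) → 0[q0]01100
Step 2: δ(q0, 0) = (q0, 0, R) → 00[q0]1100
Step 3: δ(q0, 1) = (q0, 1, R) → 001[q0]100
Step 4: δ(q0, 1) = (q0, 1, R) → 0011[q0]00
Step 5: δ(q0, 0) = (q0, 0, R) → 00110[q0]0
Step 6: δ(q0, 0) = (q0, 0, R) → 001100[q0]□
Step 7: δ(q0, □) = (q1, □, L) → 00110[q1]0□
Step 8: δ(q1, 0) = (q2, 1, L) → 0011[q2]01□
Step 9: δ(q2, 0) = (q2, 0, L) → 001[q2]101□
Step 10: δ(q2, 1) = (q2, 1, L) → 00[q2]1101□
Step 11: δ(q2, 1) = (q2, 1, L) → 0[q2]01101□
Step 12: δ(q2, 0) = (q2, 0, L) → [q2]001101□
Step 13: δ(q2, 0) = (q2, 0, L) → [q2]□001101□
Step 14: δ(q2, □) = (qA, □, R) → □[qA]001101□

The machine reaches the accept state qA and halts.

Final tape (ignoring leading/trailing blanks): 001101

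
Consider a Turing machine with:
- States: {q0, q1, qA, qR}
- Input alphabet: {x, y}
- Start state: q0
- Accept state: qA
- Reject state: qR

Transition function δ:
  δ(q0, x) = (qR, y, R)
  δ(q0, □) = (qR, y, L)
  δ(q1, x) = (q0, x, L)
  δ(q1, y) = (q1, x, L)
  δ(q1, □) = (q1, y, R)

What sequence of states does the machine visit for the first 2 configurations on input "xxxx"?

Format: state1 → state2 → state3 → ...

Execution trace:
Initial: [q0]xxxx
Step 1: δ(q0, x) = (qR, y, R) → y[qR]xxx

The machine reaches the reject state qR and halts.

State sequence: q0 → qR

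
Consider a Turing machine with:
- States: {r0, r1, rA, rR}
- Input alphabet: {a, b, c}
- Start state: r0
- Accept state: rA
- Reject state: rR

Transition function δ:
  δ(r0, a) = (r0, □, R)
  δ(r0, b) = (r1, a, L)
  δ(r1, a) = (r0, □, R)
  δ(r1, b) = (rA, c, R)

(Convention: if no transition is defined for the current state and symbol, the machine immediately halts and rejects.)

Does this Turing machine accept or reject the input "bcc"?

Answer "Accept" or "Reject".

Execution trace:
Initial: [r0]bcc
Step 1: δ(r0, b) = (r1, a, L) → [r1]□acc

No transition is defined for δ(r1, □). By convention the machine halts and rejects.

Answer: Reject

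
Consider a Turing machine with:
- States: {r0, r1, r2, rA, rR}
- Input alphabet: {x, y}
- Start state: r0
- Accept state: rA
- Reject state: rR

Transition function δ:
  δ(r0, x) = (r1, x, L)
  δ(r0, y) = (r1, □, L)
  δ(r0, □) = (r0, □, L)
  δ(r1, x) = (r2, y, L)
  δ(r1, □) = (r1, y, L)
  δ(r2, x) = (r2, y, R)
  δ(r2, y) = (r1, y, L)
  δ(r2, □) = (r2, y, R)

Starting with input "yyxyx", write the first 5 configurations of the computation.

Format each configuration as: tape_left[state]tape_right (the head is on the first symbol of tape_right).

Transitions applied:
Step 1: δ(r0, y) = (r1, □, L)
Step 2: δ(r1, □) = (r1, y, L)
Step 3: δ(r1, □) = (r1, y, L)
Step 4: δ(r1, □) = (r1, y, L)

The first 5 configurations are:
[r0]yyxyx ⊢ [r1]□□yxyx ⊢ [r1]□y□yxyx ⊢ [r1]□yy□yxyx ⊢ [r1]□yyy□yxyx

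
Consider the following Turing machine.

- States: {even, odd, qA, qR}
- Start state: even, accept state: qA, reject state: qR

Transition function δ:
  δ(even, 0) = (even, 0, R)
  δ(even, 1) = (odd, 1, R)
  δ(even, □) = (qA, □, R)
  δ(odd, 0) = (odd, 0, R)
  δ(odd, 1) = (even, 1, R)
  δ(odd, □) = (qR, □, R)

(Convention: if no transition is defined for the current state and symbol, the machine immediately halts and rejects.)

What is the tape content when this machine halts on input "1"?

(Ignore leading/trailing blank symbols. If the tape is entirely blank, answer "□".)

Execution trace:
Initial: [even]1
Step 1: δ(even, 1) = (odd, 1, R) → 1[odd]□
Step 2: δ(odd, □) = (qR, □, R) → 1□[qR]□

The machine reaches the reject state qR and halts.

Final tape (ignoring leading/trailing blanks): 1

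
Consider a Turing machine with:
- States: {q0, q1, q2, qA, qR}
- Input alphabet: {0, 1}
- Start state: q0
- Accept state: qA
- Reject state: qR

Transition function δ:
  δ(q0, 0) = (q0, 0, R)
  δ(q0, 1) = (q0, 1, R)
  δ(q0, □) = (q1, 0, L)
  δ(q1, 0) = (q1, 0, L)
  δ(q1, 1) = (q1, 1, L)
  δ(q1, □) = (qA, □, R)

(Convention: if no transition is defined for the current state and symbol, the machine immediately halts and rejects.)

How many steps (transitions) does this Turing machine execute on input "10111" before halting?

Execution trace:
Initial: [q0]10111
Step 1: δ(q0, 1) = (q0, 1, R) → 1[q0]0111
Step 2: δ(q0, 0) = (q0, 0, R) → 10[q0]111
Step 3: δ(q0, 1) = (q0, 1, R) → 101[q0]11
Step 4: δ(q0, 1) = (q0, 1, R) → 1011[q0]1
Step 5: δ(q0, 1) = (q0, 1, R) → 10111[q0]□
Step 6: δ(q0, □) = (q1, 0, L) → 1011[q1]10
Step 7: δ(q1, 1) = (q1, 1, L) → 101[q1]110
Step 8: δ(q1, 1) = (q1, 1, L) → 10[q1]1110
Step 9: δ(q1, 1) = (q1, 1, L) → 1[q1]01110
Step 10: δ(q1, 0) = (q1, 0, L) → [q1]101110
Step 11: δ(q1, 1) = (q1, 1, L) → [q1]□101110
Step 12: δ(q1, □) = (qA, □, R) → □[qA]101110

The machine reaches the accept state qA and halts.

The machine executed 12 steps before halting.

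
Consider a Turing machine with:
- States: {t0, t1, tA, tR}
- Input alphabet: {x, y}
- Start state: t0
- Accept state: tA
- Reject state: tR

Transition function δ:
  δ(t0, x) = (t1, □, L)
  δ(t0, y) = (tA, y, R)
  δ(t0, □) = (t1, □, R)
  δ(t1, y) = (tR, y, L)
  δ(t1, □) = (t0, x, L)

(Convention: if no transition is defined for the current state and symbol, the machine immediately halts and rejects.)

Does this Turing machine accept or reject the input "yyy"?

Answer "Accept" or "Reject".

Execution trace:
Initial: [t0]yyy
Step 1: δ(t0, y) = (tA, y, R) → y[tA]yy

The machine reaches the accept state tA and halts.

Answer: Accept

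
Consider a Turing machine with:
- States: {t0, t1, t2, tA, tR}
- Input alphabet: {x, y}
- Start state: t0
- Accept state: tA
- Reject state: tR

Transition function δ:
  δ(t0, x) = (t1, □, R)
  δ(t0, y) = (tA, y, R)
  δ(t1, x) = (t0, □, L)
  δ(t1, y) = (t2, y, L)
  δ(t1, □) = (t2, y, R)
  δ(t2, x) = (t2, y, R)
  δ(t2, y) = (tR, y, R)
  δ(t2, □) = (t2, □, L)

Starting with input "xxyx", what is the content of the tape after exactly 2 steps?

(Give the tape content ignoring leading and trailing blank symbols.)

Execution trace:
Initial: [t0]xxyx
Step 1: δ(t0, x) = (t1, □, R) → □[t1]xyx
Step 2: δ(t1, x) = (t0, □, L) → [t0]□□yx

No transition is defined for δ(t0, □). By convention the machine halts and rejects.

After 2 steps, the tape (ignoring leading/trailing blanks) is: yx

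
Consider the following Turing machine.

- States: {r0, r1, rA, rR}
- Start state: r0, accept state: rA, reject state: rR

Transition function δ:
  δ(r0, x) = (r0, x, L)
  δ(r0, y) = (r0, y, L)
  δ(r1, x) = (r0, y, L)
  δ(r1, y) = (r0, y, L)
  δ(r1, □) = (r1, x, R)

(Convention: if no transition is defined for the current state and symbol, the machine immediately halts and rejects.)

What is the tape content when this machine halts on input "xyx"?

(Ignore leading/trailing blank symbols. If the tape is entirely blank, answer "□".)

Execution trace:
Initial: [r0]xyx
Step 1: δ(r0, x) = (r0, x, L) → [r0]□xyx

No transition is defined for δ(r0, □). By convention the machine halts and rejects.

Final tape (ignoring leading/trailing blanks): xyx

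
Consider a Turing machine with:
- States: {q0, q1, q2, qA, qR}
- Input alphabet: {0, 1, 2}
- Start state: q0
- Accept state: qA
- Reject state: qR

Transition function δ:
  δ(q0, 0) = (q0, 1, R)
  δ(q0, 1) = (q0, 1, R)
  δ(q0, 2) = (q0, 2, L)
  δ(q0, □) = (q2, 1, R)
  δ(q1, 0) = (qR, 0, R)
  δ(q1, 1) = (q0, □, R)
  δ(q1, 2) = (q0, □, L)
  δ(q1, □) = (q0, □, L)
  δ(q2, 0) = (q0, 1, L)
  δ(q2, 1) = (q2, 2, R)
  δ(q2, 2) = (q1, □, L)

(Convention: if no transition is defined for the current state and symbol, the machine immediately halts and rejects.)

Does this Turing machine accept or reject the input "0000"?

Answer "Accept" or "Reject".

Execution trace:
Initial: [q0]0000
Step 1: δ(q0, 0) = (q0, 1, R) → 1[q0]000
Step 2: δ(q0, 0) = (q0, 1, R) → 11[q0]00
Step 3: δ(q0, 0) = (q0, 1, R) → 111[q0]0
Step 4: δ(q0, 0) = (q0, 1, R) → 1111[q0]□
Step 5: δ(q0, □) = (q2, 1, R) → 11111[q2]□

No transition is defined for δ(q2, □). By convention the machine halts and rejects.

Answer: Reject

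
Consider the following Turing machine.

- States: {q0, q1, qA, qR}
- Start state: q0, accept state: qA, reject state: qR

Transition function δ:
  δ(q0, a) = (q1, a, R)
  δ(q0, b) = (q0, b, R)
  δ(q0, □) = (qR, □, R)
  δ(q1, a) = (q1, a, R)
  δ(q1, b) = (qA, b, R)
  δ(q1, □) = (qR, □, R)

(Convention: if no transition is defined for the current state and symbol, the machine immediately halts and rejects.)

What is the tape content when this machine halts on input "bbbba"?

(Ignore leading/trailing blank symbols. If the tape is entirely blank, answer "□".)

Execution trace:
Initial: [q0]bbbba
Step 1: δ(q0, b) = (q0, b, R) → b[q0]bbba
Step 2: δ(q0, b) = (q0, b, R) → bb[q0]bba
Step 3: δ(q0, b) = (q0, b, R) → bbb[q0]ba
Step 4: δ(q0, b) = (q0, b, R) → bbbb[q0]a
Step 5: δ(q0, a) = (q1, a, R) → bbbba[q1]□
Step 6: δ(q1, □) = (qR, □, R) → bbbba□[qR]□

The machine reaches the reject state qR and halts.

Final tape (ignoring leading/trailing blanks): bbbba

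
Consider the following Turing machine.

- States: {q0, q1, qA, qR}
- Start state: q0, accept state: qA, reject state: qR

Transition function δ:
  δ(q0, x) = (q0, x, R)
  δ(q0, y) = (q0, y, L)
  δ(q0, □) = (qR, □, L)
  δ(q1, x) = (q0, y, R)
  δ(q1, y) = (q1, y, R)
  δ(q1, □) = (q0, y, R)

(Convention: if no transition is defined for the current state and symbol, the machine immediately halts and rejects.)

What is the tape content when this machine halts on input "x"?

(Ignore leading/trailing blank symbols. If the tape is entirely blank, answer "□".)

Execution trace:
Initial: [q0]x
Step 1: δ(q0, x) = (q0, x, R) → x[q0]□
Step 2: δ(q0, □) = (qR, □, L) → [qR]x□

The machine reaches the reject state qR and halts.

Final tape (ignoring leading/trailing blanks): x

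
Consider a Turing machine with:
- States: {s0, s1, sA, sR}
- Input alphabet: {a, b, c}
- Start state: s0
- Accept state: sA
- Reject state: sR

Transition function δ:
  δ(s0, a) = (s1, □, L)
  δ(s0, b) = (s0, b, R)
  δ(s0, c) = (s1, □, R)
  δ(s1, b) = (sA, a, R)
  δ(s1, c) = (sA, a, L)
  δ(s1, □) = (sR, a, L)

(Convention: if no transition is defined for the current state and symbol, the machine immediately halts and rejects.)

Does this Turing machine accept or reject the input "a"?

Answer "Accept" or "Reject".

Execution trace:
Initial: [s0]a
Step 1: δ(s0, a) = (s1, □, L) → [s1]□□
Step 2: δ(s1, □) = (sR, a, L) → [sR]□a□

The machine reaches the reject state sR and halts.

Answer: Reject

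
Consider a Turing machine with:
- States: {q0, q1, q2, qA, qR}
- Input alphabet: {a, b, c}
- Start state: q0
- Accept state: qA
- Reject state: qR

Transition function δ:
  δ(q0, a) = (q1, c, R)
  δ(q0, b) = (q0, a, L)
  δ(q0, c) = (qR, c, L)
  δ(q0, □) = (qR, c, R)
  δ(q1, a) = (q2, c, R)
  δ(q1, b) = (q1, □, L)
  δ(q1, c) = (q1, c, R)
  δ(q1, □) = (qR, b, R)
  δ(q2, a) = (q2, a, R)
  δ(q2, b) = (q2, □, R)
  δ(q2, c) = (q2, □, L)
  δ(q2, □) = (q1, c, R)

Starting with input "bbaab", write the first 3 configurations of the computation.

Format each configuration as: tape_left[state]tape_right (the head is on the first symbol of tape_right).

Transitions applied:
Step 1: δ(q0, b) = (q0, a, L)
Step 2: δ(q0, □) = (qR, c, R)

The first 3 configurations are:
[q0]bbaab ⊢ [q0]□abaab ⊢ c[qR]abaab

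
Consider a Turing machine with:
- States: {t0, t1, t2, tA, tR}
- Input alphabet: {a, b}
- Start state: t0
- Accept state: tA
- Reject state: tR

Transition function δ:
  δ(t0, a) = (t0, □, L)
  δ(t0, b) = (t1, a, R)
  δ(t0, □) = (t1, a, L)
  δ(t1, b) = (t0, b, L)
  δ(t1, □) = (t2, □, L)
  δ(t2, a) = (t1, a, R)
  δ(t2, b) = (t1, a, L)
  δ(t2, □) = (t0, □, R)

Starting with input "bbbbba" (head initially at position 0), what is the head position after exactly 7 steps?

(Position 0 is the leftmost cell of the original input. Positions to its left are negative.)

Execution trace (head position shown):
Step 0: [t0]bbbbba  (head at position 0)
Step 1: move right → a[t1]bbbba  (head at position 1)
Step 2: move left → [t0]abbbba  (head at position 0)
Step 3: move left → [t0]□□bbbba  (head at position -1)
Step 4: move left → [t1]□a□bbbba  (head at position -2)
Step 5: move left → [t2]□□a□bbbba  (head at position -3)
Step 6: move right → □[t0]□a□bbbba  (head at position -2)
Step 7: move left → [t1]□aa□bbbba  (head at position -3)

After 7 steps, the head is at position -3.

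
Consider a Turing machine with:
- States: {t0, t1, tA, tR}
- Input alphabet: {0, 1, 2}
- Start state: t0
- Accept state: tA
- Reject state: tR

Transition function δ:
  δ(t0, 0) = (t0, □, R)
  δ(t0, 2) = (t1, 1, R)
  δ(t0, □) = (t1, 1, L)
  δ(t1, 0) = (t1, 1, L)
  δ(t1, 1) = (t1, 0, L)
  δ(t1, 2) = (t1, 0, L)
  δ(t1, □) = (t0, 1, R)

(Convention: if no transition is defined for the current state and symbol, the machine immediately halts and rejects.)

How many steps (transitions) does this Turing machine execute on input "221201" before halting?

Execution trace:
Initial: [t0]221201
Step 1: δ(t0, 2) = (t1, 1, R) → 1[t1]21201
Step 2: δ(t1, 2) = (t1, 0, L) → [t1]101201
Step 3: δ(t1, 1) = (t1, 0, L) → [t1]□001201
Step 4: δ(t1, □) = (t0, 1, R) → 1[t0]001201
Step 5: δ(t0, 0) = (t0, □, R) → 1□[t0]01201
Step 6: δ(t0, 0) = (t0, □, R) → 1□□[t0]1201

No transition is defined for δ(t0, 1). By convention the machine halts and rejects.

The machine executed 6 steps before halting.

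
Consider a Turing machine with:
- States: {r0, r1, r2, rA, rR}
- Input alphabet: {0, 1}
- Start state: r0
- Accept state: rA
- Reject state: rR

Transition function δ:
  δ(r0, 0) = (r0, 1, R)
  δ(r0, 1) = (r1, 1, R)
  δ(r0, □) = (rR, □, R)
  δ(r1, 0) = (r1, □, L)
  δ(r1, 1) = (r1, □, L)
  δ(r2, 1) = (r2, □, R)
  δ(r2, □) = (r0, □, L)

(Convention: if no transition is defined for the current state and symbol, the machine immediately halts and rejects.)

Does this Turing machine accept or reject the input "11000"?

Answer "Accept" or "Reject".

Execution trace:
Initial: [r0]11000
Step 1: δ(r0, 1) = (r1, 1, R) → 1[r1]1000
Step 2: δ(r1, 1) = (r1, □, L) → [r1]1□000
Step 3: δ(r1, 1) = (r1, □, L) → [r1]□□□000

No transition is defined for δ(r1, □). By convention the machine halts and rejects.

Answer: Reject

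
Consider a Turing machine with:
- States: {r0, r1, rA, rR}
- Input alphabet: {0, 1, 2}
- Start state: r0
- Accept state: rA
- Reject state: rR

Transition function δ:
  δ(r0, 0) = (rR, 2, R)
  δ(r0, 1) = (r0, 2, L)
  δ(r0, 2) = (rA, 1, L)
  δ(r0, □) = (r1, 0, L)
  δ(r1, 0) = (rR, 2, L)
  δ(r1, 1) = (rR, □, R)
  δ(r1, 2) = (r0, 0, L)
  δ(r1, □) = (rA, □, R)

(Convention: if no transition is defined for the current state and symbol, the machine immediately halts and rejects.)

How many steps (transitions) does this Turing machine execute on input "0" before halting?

Execution trace:
Initial: [r0]0
Step 1: δ(r0, 0) = (rR, 2, R) → 2[rR]□

The machine reaches the reject state rR and halts.

The machine executed 1 step before halting.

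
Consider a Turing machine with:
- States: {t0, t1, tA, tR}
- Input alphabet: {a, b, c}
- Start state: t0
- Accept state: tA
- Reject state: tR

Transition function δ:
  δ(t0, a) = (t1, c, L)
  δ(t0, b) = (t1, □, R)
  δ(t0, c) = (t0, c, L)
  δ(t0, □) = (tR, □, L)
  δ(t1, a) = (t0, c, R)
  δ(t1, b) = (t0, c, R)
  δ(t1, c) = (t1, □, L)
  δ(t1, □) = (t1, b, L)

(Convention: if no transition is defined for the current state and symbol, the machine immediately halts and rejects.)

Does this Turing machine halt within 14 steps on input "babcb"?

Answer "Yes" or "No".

Execution trace:
Initial: [t0]babcb
Step 1: δ(t0, b) = (t1, □, R) → □[t1]abcb
Step 2: δ(t1, a) = (t0, c, R) → □c[t0]bcb
Step 3: δ(t0, b) = (t1, □, R) → □c□[t1]cb
Step 4: δ(t1, c) = (t1, □, L) → □c[t1]□□b
Step 5: δ(t1, □) = (t1, b, L) → □[t1]cb□b
Step 6: δ(t1, c) = (t1, □, L) → [t1]□□b□b
Step 7: δ(t1, □) = (t1, b, L) → [t1]□b□b□b
Step 8: δ(t1, □) = (t1, b, L) → [t1]□bb□b□b
Step 9: δ(t1, □) = (t1, b, L) → [t1]□bbb□b□b
Step 10: δ(t1, □) = (t1, b, L) → [t1]□bbbb□b□b
Step 11: δ(t1, □) = (t1, b, L) → [t1]□bbbbb□b□b
Step 12: δ(t1, □) = (t1, b, L) → [t1]□bbbbbb□b□b
Step 13: δ(t1, □) = (t1, b, L) → [t1]□bbbbbbb□b□b
Step 14: δ(t1, □) = (t1, b, L) → [t1]□bbbbbbbb□b□b

The machine has not reached a halting state after 14 steps.
The machine did not halt within the 14-step bound.

Answer: No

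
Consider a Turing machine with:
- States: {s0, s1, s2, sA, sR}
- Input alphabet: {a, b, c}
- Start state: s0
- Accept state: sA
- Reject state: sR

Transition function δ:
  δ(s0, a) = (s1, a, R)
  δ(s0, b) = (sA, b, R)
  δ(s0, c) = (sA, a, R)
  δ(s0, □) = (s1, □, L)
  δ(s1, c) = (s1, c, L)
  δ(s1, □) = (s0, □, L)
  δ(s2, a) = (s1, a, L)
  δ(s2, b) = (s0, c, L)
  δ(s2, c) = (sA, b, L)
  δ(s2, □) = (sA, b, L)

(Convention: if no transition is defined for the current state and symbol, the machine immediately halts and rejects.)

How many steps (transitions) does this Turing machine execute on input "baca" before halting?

Execution trace:
Initial: [s0]baca
Step 1: δ(s0, b) = (sA, b, R) → b[sA]aca

The machine reaches the accept state sA and halts.

The machine executed 1 step before halting.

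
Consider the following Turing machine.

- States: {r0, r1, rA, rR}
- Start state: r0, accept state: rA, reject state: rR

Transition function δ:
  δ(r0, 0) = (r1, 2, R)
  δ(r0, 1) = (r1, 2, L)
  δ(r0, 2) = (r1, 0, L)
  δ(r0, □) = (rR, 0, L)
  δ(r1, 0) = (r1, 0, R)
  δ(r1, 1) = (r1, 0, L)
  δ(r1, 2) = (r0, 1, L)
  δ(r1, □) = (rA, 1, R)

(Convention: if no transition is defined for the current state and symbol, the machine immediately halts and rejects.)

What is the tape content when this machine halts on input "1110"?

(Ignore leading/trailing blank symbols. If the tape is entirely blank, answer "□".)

Execution trace:
Initial: [r0]1110
Step 1: δ(r0, 1) = (r1, 2, L) → [r1]□2110
Step 2: δ(r1, □) = (rA, 1, R) → 1[rA]2110

The machine reaches the accept state rA and halts.

Final tape (ignoring leading/trailing blanks): 12110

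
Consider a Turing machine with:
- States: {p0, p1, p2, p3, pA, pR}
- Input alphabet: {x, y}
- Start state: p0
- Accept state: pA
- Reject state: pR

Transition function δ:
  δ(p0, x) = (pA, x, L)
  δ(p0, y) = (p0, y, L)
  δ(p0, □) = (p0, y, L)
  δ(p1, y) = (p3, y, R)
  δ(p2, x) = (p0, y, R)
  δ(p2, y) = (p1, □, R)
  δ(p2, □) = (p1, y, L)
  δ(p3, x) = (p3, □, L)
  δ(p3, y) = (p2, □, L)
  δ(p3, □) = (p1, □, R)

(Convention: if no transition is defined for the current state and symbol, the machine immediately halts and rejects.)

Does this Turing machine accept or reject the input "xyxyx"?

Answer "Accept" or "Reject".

Execution trace:
Initial: [p0]xyxyx
Step 1: δ(p0, x) = (pA, x, L) → [pA]□xyxyx

The machine reaches the accept state pA and halts.

Answer: Accept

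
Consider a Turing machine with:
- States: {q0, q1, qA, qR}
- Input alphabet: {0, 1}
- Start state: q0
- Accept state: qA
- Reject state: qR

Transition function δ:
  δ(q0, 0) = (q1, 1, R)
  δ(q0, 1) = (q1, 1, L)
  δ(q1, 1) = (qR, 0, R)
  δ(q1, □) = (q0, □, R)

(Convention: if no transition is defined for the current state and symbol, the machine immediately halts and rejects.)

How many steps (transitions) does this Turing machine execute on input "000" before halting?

Execution trace:
Initial: [q0]000
Step 1: δ(q0, 0) = (q1, 1, R) → 1[q1]00

No transition is defined for δ(q1, 0). By convention the machine halts and rejects.

The machine executed 1 step before halting.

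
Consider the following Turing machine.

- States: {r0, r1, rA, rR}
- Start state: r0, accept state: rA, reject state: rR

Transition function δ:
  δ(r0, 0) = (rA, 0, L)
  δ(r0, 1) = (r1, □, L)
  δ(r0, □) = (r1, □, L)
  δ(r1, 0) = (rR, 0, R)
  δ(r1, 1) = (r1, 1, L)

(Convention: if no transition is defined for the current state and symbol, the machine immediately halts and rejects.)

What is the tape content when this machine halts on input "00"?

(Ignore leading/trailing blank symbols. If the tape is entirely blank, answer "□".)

Execution trace:
Initial: [r0]00
Step 1: δ(r0, 0) = (rA, 0, L) → [rA]□00

The machine reaches the accept state rA and halts.

Final tape (ignoring leading/trailing blanks): 00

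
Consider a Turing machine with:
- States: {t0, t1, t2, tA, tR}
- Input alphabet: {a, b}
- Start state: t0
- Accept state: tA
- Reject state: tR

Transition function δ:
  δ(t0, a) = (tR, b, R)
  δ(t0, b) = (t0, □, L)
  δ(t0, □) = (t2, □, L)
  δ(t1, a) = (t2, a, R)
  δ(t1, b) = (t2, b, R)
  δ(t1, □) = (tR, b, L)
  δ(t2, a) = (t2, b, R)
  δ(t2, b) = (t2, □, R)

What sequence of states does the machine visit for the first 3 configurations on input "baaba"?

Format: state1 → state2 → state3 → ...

Execution trace:
Initial: [t0]baaba
Step 1: δ(t0, b) = (t0, □, L) → [t0]□□aaba
Step 2: δ(t0, □) = (t2, □, L) → [t2]□□□aaba

No transition is defined for δ(t2, □). By convention the machine halts and rejects.

State sequence: t0 → t0 → t2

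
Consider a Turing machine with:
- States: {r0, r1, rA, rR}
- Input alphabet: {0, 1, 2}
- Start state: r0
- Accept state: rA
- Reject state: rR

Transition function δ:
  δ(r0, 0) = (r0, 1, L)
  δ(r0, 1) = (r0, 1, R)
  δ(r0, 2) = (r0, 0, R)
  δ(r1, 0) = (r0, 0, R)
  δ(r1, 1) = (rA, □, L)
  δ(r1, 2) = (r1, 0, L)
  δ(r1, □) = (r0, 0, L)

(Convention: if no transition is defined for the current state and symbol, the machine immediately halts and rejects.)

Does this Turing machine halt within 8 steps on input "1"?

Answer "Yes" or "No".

Execution trace:
Initial: [r0]1
Step 1: δ(r0, 1) = (r0, 1, R) → 1[r0]□

No transition is defined for δ(r0, □). By convention the machine halts and rejects.
The machine halted after 1 step (within the 8-step bound).

Answer: Yes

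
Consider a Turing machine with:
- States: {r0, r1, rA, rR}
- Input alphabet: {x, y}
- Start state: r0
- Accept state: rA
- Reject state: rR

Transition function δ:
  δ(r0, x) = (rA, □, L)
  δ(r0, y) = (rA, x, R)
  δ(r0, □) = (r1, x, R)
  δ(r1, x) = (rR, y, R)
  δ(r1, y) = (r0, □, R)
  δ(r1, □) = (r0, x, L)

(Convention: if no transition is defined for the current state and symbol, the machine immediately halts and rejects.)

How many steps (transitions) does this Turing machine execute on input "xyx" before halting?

Execution trace:
Initial: [r0]xyx
Step 1: δ(r0, x) = (rA, □, L) → [rA]□□yx

The machine reaches the accept state rA and halts.

The machine executed 1 step before halting.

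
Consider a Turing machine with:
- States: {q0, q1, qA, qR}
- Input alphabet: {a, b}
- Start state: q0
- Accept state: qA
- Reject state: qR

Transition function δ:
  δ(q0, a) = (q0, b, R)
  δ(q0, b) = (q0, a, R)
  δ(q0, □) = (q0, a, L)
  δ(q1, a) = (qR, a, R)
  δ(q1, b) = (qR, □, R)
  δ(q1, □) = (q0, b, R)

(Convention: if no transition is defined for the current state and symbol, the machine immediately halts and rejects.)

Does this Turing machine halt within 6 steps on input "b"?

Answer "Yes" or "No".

Execution trace:
Initial: [q0]b
Step 1: δ(q0, b) = (q0, a, R) → a[q0]□
Step 2: δ(q0, □) = (q0, a, L) → [q0]aa
Step 3: δ(q0, a) = (q0, b, R) → b[q0]a
Step 4: δ(q0, a) = (q0, b, R) → bb[q0]□
Step 5: δ(q0, □) = (q0, a, L) → b[q0]ba
Step 6: δ(q0, b) = (q0, a, R) → ba[q0]a

The machine has not reached a halting state after 6 steps.
The machine did not halt within the 6-step bound.

Answer: No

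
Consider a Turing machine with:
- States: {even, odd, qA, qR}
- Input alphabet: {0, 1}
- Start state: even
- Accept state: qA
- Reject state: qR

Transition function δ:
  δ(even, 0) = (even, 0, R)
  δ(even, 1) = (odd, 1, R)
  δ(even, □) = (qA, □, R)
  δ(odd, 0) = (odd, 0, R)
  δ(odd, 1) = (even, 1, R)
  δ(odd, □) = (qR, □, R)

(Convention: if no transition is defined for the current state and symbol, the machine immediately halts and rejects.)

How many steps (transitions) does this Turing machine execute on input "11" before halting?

Execution trace:
Initial: [even]11
Step 1: δ(even, 1) = (odd, 1, R) → 1[odd]1
Step 2: δ(odd, 1) = (even, 1, R) → 11[even]□
Step 3: δ(even, □) = (qA, □, R) → 11□[qA]□

The machine reaches the accept state qA and halts.

The machine executed 3 steps before halting.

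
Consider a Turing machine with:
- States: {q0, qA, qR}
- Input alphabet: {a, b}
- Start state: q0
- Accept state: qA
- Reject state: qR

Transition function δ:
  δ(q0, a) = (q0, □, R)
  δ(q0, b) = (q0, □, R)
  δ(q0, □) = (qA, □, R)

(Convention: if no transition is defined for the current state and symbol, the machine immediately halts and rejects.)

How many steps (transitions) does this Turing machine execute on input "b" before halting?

Execution trace:
Initial: [q0]b
Step 1: δ(q0, b) = (q0, □, R) → □[q0]□
Step 2: δ(q0, □) = (qA, □, R) → □□[qA]□

The machine reaches the accept state qA and halts.

The machine executed 2 steps before halting.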